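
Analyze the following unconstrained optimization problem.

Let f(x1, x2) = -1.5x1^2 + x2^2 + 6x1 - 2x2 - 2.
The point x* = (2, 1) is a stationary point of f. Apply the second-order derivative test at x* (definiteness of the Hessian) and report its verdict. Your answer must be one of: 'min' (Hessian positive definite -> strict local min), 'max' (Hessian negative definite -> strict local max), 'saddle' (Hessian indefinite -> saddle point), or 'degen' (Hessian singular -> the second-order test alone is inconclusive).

Compute the Hessian H = grad^2 f:
  H = [[-3, 0], [0, 2]]
Verify stationarity: grad f(x*) = H x* + g = (0, 0).
Eigenvalues of H: -3, 2.
Eigenvalues have mixed signs, so H is indefinite -> x* is a saddle point.

saddle


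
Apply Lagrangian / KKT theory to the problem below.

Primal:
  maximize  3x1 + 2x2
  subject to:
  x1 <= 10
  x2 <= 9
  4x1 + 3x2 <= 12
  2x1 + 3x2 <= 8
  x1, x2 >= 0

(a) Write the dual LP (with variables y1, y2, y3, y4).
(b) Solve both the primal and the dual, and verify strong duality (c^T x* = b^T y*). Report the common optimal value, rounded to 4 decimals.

The standard primal-dual pair for 'max c^T x s.t. A x <= b, x >= 0' is:
  Dual:  min b^T y  s.t.  A^T y >= c,  y >= 0.

So the dual LP is:
  minimize  10y1 + 9y2 + 12y3 + 8y4
  subject to:
    y1 + 4y3 + 2y4 >= 3
    y2 + 3y3 + 3y4 >= 2
    y1, y2, y3, y4 >= 0

Solving the primal: x* = (3, 0).
  primal value c^T x* = 9.
Solving the dual: y* = (0, 0, 0.75, 0).
  dual value b^T y* = 9.
Strong duality: c^T x* = b^T y*. Confirmed.

9


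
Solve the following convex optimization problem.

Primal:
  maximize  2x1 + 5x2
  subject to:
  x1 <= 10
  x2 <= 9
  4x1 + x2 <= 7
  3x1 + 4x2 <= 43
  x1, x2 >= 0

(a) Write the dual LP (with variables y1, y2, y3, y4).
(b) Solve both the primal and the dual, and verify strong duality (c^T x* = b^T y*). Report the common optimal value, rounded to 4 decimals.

The standard primal-dual pair for 'max c^T x s.t. A x <= b, x >= 0' is:
  Dual:  min b^T y  s.t.  A^T y >= c,  y >= 0.

So the dual LP is:
  minimize  10y1 + 9y2 + 7y3 + 43y4
  subject to:
    y1 + 4y3 + 3y4 >= 2
    y2 + y3 + 4y4 >= 5
    y1, y2, y3, y4 >= 0

Solving the primal: x* = (0, 7).
  primal value c^T x* = 35.
Solving the dual: y* = (0, 0, 5, 0).
  dual value b^T y* = 35.
Strong duality: c^T x* = b^T y*. Confirmed.

35


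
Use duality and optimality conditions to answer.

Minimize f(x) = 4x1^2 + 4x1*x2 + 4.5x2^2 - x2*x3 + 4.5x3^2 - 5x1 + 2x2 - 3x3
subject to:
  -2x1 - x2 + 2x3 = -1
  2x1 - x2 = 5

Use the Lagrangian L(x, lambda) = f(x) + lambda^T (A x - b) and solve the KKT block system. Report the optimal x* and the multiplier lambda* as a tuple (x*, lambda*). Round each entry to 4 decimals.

Form the Lagrangian:
  L(x, lambda) = (1/2) x^T Q x + c^T x + lambda^T (A x - b)
Stationarity (grad_x L = 0): Q x + c + A^T lambda = 0.
Primal feasibility: A x = b.

This gives the KKT block system:
  [ Q   A^T ] [ x     ]   [-c ]
  [ A    0  ] [ lambda ] = [ b ]

Solving the linear system:
  x*      = (1.7614, -1.4773, 0.5227)
  lambda* = (-1.5909, -3.1818)
  f(x*)   = 0.4943

x* = (1.7614, -1.4773, 0.5227), lambda* = (-1.5909, -3.1818)


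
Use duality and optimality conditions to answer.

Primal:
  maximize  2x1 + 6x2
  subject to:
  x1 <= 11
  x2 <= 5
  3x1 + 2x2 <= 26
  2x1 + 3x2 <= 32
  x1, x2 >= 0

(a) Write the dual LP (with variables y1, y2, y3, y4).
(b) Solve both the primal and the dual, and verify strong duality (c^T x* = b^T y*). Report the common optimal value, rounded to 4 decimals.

The standard primal-dual pair for 'max c^T x s.t. A x <= b, x >= 0' is:
  Dual:  min b^T y  s.t.  A^T y >= c,  y >= 0.

So the dual LP is:
  minimize  11y1 + 5y2 + 26y3 + 32y4
  subject to:
    y1 + 3y3 + 2y4 >= 2
    y2 + 2y3 + 3y4 >= 6
    y1, y2, y3, y4 >= 0

Solving the primal: x* = (5.3333, 5).
  primal value c^T x* = 40.6667.
Solving the dual: y* = (0, 4.6667, 0.6667, 0).
  dual value b^T y* = 40.6667.
Strong duality: c^T x* = b^T y*. Confirmed.

40.6667


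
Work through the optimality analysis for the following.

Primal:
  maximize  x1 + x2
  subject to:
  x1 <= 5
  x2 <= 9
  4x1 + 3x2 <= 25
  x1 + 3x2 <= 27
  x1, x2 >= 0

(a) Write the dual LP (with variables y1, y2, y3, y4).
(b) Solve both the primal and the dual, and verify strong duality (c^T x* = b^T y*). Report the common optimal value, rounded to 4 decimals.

The standard primal-dual pair for 'max c^T x s.t. A x <= b, x >= 0' is:
  Dual:  min b^T y  s.t.  A^T y >= c,  y >= 0.

So the dual LP is:
  minimize  5y1 + 9y2 + 25y3 + 27y4
  subject to:
    y1 + 4y3 + y4 >= 1
    y2 + 3y3 + 3y4 >= 1
    y1, y2, y3, y4 >= 0

Solving the primal: x* = (0, 8.3333).
  primal value c^T x* = 8.3333.
Solving the dual: y* = (0, 0, 0.3333, 0).
  dual value b^T y* = 8.3333.
Strong duality: c^T x* = b^T y*. Confirmed.

8.3333


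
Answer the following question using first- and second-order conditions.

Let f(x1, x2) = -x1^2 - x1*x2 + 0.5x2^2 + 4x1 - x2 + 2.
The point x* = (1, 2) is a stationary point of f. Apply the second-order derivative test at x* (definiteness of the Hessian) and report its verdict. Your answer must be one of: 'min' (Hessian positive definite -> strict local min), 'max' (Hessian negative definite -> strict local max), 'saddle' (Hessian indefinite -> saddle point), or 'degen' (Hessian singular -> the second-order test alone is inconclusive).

Compute the Hessian H = grad^2 f:
  H = [[-2, -1], [-1, 1]]
Verify stationarity: grad f(x*) = H x* + g = (0, 0).
Eigenvalues of H: -2.3028, 1.3028.
Eigenvalues have mixed signs, so H is indefinite -> x* is a saddle point.

saddle


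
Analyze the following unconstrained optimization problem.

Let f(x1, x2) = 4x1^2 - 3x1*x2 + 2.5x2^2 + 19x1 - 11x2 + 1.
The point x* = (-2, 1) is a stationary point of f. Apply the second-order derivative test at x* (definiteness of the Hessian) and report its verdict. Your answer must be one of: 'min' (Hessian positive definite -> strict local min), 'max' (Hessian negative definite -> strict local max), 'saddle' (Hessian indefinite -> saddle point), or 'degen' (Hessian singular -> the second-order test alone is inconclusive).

Compute the Hessian H = grad^2 f:
  H = [[8, -3], [-3, 5]]
Verify stationarity: grad f(x*) = H x* + g = (0, 0).
Eigenvalues of H: 3.1459, 9.8541.
Both eigenvalues > 0, so H is positive definite -> x* is a strict local min.

min


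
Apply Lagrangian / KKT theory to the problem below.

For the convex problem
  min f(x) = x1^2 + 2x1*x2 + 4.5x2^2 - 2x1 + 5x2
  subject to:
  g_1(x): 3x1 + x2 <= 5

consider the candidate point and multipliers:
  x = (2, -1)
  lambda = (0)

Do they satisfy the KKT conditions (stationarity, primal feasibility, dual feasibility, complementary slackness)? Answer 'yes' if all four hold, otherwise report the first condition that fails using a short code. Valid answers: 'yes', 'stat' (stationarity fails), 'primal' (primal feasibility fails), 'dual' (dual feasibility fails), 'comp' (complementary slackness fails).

Gradient of f: grad f(x) = Q x + c = (0, 0)
Constraint values g_i(x) = a_i^T x - b_i:
  g_1((2, -1)) = 0
Stationarity residual: grad f(x) + sum_i lambda_i a_i = (0, 0)
  -> stationarity OK
Primal feasibility (all g_i <= 0): OK
Dual feasibility (all lambda_i >= 0): OK
Complementary slackness (lambda_i * g_i(x) = 0 for all i): OK

Verdict: yes, KKT holds.

yes


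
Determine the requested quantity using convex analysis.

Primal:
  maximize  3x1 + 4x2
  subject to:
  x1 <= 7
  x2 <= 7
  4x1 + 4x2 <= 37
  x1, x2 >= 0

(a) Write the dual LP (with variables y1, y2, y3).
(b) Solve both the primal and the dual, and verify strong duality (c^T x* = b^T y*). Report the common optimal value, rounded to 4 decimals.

The standard primal-dual pair for 'max c^T x s.t. A x <= b, x >= 0' is:
  Dual:  min b^T y  s.t.  A^T y >= c,  y >= 0.

So the dual LP is:
  minimize  7y1 + 7y2 + 37y3
  subject to:
    y1 + 4y3 >= 3
    y2 + 4y3 >= 4
    y1, y2, y3 >= 0

Solving the primal: x* = (2.25, 7).
  primal value c^T x* = 34.75.
Solving the dual: y* = (0, 1, 0.75).
  dual value b^T y* = 34.75.
Strong duality: c^T x* = b^T y*. Confirmed.

34.75


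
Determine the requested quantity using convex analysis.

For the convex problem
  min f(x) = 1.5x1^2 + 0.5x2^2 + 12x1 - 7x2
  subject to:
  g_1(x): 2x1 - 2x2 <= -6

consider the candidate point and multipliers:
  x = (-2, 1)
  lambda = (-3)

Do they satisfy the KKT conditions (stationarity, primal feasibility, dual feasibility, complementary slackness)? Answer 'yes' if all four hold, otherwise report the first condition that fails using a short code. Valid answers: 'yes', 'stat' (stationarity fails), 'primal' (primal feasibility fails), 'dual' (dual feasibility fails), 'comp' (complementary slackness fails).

Gradient of f: grad f(x) = Q x + c = (6, -6)
Constraint values g_i(x) = a_i^T x - b_i:
  g_1((-2, 1)) = 0
Stationarity residual: grad f(x) + sum_i lambda_i a_i = (0, 0)
  -> stationarity OK
Primal feasibility (all g_i <= 0): OK
Dual feasibility (all lambda_i >= 0): FAILS
Complementary slackness (lambda_i * g_i(x) = 0 for all i): OK

Verdict: the first failing condition is dual_feasibility -> dual.

dual


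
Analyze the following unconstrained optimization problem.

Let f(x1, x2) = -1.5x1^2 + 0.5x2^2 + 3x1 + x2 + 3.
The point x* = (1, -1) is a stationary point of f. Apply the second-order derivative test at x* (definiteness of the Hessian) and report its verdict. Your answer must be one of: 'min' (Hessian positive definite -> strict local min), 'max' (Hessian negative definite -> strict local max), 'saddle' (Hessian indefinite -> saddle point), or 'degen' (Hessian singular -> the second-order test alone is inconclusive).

Compute the Hessian H = grad^2 f:
  H = [[-3, 0], [0, 1]]
Verify stationarity: grad f(x*) = H x* + g = (0, 0).
Eigenvalues of H: -3, 1.
Eigenvalues have mixed signs, so H is indefinite -> x* is a saddle point.

saddle


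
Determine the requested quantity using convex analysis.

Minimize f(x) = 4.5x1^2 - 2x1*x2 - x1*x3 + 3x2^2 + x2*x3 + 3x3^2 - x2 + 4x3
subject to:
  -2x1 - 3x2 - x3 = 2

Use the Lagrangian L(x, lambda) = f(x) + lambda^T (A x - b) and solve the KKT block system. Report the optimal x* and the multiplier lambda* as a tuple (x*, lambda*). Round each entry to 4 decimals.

Form the Lagrangian:
  L(x, lambda) = (1/2) x^T Q x + c^T x + lambda^T (A x - b)
Stationarity (grad_x L = 0): Q x + c + A^T lambda = 0.
Primal feasibility: A x = b.

This gives the KKT block system:
  [ Q   A^T ] [ x     ]   [-c ]
  [ A    0  ] [ lambda ] = [ b ]

Solving the linear system:
  x*      = (-0.3066, -0.1902, -0.8163)
  lambda* = (-0.7814)
  f(x*)   = -0.7561

x* = (-0.3066, -0.1902, -0.8163), lambda* = (-0.7814)


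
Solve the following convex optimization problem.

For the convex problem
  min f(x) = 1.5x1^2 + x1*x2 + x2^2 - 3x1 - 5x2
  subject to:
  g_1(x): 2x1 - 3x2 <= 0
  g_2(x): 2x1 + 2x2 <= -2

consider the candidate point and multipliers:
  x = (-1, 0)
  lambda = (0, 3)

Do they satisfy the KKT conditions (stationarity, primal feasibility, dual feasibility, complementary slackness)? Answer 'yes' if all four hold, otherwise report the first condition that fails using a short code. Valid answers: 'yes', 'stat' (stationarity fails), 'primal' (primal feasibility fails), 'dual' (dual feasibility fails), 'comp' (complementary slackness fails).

Gradient of f: grad f(x) = Q x + c = (-6, -6)
Constraint values g_i(x) = a_i^T x - b_i:
  g_1((-1, 0)) = -2
  g_2((-1, 0)) = 0
Stationarity residual: grad f(x) + sum_i lambda_i a_i = (0, 0)
  -> stationarity OK
Primal feasibility (all g_i <= 0): OK
Dual feasibility (all lambda_i >= 0): OK
Complementary slackness (lambda_i * g_i(x) = 0 for all i): OK

Verdict: yes, KKT holds.

yes


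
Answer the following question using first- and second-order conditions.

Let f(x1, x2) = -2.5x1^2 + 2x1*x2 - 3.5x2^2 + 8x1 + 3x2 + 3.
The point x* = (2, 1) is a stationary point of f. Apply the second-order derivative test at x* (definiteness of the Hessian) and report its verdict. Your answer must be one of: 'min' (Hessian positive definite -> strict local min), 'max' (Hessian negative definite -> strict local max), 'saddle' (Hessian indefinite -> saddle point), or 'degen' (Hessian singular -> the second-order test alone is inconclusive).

Compute the Hessian H = grad^2 f:
  H = [[-5, 2], [2, -7]]
Verify stationarity: grad f(x*) = H x* + g = (0, 0).
Eigenvalues of H: -8.2361, -3.7639.
Both eigenvalues < 0, so H is negative definite -> x* is a strict local max.

max


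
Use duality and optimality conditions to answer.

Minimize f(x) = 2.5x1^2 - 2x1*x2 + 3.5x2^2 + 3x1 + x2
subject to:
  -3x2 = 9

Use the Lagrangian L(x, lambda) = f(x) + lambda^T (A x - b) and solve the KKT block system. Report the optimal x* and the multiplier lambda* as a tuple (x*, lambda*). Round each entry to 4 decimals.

Form the Lagrangian:
  L(x, lambda) = (1/2) x^T Q x + c^T x + lambda^T (A x - b)
Stationarity (grad_x L = 0): Q x + c + A^T lambda = 0.
Primal feasibility: A x = b.

This gives the KKT block system:
  [ Q   A^T ] [ x     ]   [-c ]
  [ A    0  ] [ lambda ] = [ b ]

Solving the linear system:
  x*      = (-1.8, -3)
  lambda* = (-5.4667)
  f(x*)   = 20.4

x* = (-1.8, -3), lambda* = (-5.4667)


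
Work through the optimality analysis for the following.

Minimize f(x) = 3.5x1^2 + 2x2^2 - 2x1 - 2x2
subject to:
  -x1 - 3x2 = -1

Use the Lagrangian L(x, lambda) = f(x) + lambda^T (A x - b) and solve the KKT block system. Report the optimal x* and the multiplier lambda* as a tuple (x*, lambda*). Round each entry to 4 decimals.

Form the Lagrangian:
  L(x, lambda) = (1/2) x^T Q x + c^T x + lambda^T (A x - b)
Stationarity (grad_x L = 0): Q x + c + A^T lambda = 0.
Primal feasibility: A x = b.

This gives the KKT block system:
  [ Q   A^T ] [ x     ]   [-c ]
  [ A    0  ] [ lambda ] = [ b ]

Solving the linear system:
  x*      = (0.2388, 0.2537)
  lambda* = (-0.3284)
  f(x*)   = -0.6567

x* = (0.2388, 0.2537), lambda* = (-0.3284)


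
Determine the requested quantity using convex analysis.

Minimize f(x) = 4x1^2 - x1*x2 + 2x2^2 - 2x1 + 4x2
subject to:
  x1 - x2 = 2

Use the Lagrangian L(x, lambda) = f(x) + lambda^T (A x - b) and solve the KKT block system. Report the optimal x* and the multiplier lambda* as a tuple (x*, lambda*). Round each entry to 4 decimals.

Form the Lagrangian:
  L(x, lambda) = (1/2) x^T Q x + c^T x + lambda^T (A x - b)
Stationarity (grad_x L = 0): Q x + c + A^T lambda = 0.
Primal feasibility: A x = b.

This gives the KKT block system:
  [ Q   A^T ] [ x     ]   [-c ]
  [ A    0  ] [ lambda ] = [ b ]

Solving the linear system:
  x*      = (0.4, -1.6)
  lambda* = (-2.8)
  f(x*)   = -0.8

x* = (0.4, -1.6), lambda* = (-2.8)


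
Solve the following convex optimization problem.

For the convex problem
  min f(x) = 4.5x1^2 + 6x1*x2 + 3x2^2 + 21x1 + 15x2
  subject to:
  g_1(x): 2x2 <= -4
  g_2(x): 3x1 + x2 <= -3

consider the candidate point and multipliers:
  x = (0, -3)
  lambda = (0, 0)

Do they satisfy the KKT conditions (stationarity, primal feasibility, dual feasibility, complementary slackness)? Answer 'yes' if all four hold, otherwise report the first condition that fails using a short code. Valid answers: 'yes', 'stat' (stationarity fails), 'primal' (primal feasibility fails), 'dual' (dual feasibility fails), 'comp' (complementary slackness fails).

Gradient of f: grad f(x) = Q x + c = (3, -3)
Constraint values g_i(x) = a_i^T x - b_i:
  g_1((0, -3)) = -2
  g_2((0, -3)) = 0
Stationarity residual: grad f(x) + sum_i lambda_i a_i = (3, -3)
  -> stationarity FAILS
Primal feasibility (all g_i <= 0): OK
Dual feasibility (all lambda_i >= 0): OK
Complementary slackness (lambda_i * g_i(x) = 0 for all i): OK

Verdict: the first failing condition is stationarity -> stat.

stat


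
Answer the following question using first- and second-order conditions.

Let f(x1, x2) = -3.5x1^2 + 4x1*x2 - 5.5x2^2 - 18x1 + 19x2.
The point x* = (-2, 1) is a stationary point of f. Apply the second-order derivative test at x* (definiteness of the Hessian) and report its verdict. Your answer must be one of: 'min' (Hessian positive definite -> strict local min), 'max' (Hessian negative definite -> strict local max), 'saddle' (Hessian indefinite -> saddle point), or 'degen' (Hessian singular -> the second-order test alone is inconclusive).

Compute the Hessian H = grad^2 f:
  H = [[-7, 4], [4, -11]]
Verify stationarity: grad f(x*) = H x* + g = (0, 0).
Eigenvalues of H: -13.4721, -4.5279.
Both eigenvalues < 0, so H is negative definite -> x* is a strict local max.

max


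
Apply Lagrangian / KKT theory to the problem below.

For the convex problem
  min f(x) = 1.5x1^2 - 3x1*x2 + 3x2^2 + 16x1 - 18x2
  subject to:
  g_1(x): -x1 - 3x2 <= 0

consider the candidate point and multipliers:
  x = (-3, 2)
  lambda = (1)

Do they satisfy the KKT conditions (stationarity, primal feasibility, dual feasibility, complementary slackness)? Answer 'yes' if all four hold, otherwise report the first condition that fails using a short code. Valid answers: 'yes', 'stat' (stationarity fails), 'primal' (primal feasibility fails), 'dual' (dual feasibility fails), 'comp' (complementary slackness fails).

Gradient of f: grad f(x) = Q x + c = (1, 3)
Constraint values g_i(x) = a_i^T x - b_i:
  g_1((-3, 2)) = -3
Stationarity residual: grad f(x) + sum_i lambda_i a_i = (0, 0)
  -> stationarity OK
Primal feasibility (all g_i <= 0): OK
Dual feasibility (all lambda_i >= 0): OK
Complementary slackness (lambda_i * g_i(x) = 0 for all i): FAILS

Verdict: the first failing condition is complementary_slackness -> comp.

comp


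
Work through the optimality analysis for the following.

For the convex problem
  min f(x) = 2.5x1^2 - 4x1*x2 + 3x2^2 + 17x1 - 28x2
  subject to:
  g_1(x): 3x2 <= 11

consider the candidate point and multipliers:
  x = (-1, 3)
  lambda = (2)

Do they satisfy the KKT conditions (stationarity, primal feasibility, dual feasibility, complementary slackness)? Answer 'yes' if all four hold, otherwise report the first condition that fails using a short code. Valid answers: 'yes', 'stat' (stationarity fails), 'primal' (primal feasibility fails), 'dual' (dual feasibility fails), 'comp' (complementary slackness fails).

Gradient of f: grad f(x) = Q x + c = (0, -6)
Constraint values g_i(x) = a_i^T x - b_i:
  g_1((-1, 3)) = -2
Stationarity residual: grad f(x) + sum_i lambda_i a_i = (0, 0)
  -> stationarity OK
Primal feasibility (all g_i <= 0): OK
Dual feasibility (all lambda_i >= 0): OK
Complementary slackness (lambda_i * g_i(x) = 0 for all i): FAILS

Verdict: the first failing condition is complementary_slackness -> comp.

comp


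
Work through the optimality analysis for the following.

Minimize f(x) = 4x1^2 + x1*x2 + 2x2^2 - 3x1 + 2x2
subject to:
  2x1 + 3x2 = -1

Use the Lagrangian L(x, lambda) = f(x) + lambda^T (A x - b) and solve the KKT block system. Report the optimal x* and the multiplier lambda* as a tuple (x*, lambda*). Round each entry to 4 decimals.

Form the Lagrangian:
  L(x, lambda) = (1/2) x^T Q x + c^T x + lambda^T (A x - b)
Stationarity (grad_x L = 0): Q x + c + A^T lambda = 0.
Primal feasibility: A x = b.

This gives the KKT block system:
  [ Q   A^T ] [ x     ]   [-c ]
  [ A    0  ] [ lambda ] = [ b ]

Solving the linear system:
  x*      = (0.4474, -0.6316)
  lambda* = (0.0263)
  f(x*)   = -1.2895

x* = (0.4474, -0.6316), lambda* = (0.0263)


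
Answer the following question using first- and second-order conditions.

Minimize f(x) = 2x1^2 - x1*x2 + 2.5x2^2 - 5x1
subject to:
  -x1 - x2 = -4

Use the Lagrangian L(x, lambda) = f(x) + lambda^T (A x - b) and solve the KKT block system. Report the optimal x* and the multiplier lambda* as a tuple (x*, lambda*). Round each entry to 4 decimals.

Form the Lagrangian:
  L(x, lambda) = (1/2) x^T Q x + c^T x + lambda^T (A x - b)
Stationarity (grad_x L = 0): Q x + c + A^T lambda = 0.
Primal feasibility: A x = b.

This gives the KKT block system:
  [ Q   A^T ] [ x     ]   [-c ]
  [ A    0  ] [ lambda ] = [ b ]

Solving the linear system:
  x*      = (2.6364, 1.3636)
  lambda* = (4.1818)
  f(x*)   = 1.7727

x* = (2.6364, 1.3636), lambda* = (4.1818)


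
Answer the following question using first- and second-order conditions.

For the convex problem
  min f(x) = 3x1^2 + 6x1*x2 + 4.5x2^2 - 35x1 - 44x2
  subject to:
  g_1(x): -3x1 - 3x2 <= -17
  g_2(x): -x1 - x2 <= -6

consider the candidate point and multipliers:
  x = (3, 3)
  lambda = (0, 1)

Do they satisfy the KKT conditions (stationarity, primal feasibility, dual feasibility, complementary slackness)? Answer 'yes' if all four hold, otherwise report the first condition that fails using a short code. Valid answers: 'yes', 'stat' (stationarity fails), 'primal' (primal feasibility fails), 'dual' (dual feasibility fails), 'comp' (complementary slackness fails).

Gradient of f: grad f(x) = Q x + c = (1, 1)
Constraint values g_i(x) = a_i^T x - b_i:
  g_1((3, 3)) = -1
  g_2((3, 3)) = 0
Stationarity residual: grad f(x) + sum_i lambda_i a_i = (0, 0)
  -> stationarity OK
Primal feasibility (all g_i <= 0): OK
Dual feasibility (all lambda_i >= 0): OK
Complementary slackness (lambda_i * g_i(x) = 0 for all i): OK

Verdict: yes, KKT holds.

yes


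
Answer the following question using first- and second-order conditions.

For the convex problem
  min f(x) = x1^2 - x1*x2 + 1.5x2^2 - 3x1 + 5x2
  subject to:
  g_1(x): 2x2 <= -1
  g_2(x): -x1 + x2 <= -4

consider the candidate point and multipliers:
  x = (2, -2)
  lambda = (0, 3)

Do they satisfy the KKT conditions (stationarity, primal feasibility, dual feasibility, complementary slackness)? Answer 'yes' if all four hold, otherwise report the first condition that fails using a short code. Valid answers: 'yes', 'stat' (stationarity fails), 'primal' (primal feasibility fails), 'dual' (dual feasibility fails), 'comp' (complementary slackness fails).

Gradient of f: grad f(x) = Q x + c = (3, -3)
Constraint values g_i(x) = a_i^T x - b_i:
  g_1((2, -2)) = -3
  g_2((2, -2)) = 0
Stationarity residual: grad f(x) + sum_i lambda_i a_i = (0, 0)
  -> stationarity OK
Primal feasibility (all g_i <= 0): OK
Dual feasibility (all lambda_i >= 0): OK
Complementary slackness (lambda_i * g_i(x) = 0 for all i): OK

Verdict: yes, KKT holds.

yes


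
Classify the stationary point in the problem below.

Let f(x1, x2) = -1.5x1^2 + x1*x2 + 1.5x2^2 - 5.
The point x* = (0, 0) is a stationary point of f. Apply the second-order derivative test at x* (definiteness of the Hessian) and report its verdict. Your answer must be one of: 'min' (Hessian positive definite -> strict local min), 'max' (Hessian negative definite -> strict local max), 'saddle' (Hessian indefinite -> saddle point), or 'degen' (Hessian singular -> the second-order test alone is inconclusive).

Compute the Hessian H = grad^2 f:
  H = [[-3, 1], [1, 3]]
Verify stationarity: grad f(x*) = H x* + g = (0, 0).
Eigenvalues of H: -3.1623, 3.1623.
Eigenvalues have mixed signs, so H is indefinite -> x* is a saddle point.

saddle


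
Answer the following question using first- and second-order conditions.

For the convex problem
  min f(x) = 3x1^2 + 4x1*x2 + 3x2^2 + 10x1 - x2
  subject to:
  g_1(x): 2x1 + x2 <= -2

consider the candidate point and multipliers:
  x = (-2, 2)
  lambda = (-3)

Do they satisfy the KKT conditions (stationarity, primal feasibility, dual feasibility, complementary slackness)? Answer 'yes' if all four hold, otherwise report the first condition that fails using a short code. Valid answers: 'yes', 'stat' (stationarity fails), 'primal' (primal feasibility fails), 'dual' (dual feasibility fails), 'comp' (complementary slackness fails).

Gradient of f: grad f(x) = Q x + c = (6, 3)
Constraint values g_i(x) = a_i^T x - b_i:
  g_1((-2, 2)) = 0
Stationarity residual: grad f(x) + sum_i lambda_i a_i = (0, 0)
  -> stationarity OK
Primal feasibility (all g_i <= 0): OK
Dual feasibility (all lambda_i >= 0): FAILS
Complementary slackness (lambda_i * g_i(x) = 0 for all i): OK

Verdict: the first failing condition is dual_feasibility -> dual.

dual


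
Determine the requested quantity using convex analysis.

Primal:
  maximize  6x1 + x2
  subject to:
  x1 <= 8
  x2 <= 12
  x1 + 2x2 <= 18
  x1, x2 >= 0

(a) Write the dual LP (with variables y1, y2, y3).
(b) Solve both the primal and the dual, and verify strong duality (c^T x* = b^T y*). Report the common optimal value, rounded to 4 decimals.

The standard primal-dual pair for 'max c^T x s.t. A x <= b, x >= 0' is:
  Dual:  min b^T y  s.t.  A^T y >= c,  y >= 0.

So the dual LP is:
  minimize  8y1 + 12y2 + 18y3
  subject to:
    y1 + y3 >= 6
    y2 + 2y3 >= 1
    y1, y2, y3 >= 0

Solving the primal: x* = (8, 5).
  primal value c^T x* = 53.
Solving the dual: y* = (5.5, 0, 0.5).
  dual value b^T y* = 53.
Strong duality: c^T x* = b^T y*. Confirmed.

53


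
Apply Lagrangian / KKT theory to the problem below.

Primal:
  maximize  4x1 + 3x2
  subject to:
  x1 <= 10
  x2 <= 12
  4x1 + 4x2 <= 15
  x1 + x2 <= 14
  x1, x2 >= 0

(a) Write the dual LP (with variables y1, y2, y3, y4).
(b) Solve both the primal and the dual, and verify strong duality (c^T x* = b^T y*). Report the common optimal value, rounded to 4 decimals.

The standard primal-dual pair for 'max c^T x s.t. A x <= b, x >= 0' is:
  Dual:  min b^T y  s.t.  A^T y >= c,  y >= 0.

So the dual LP is:
  minimize  10y1 + 12y2 + 15y3 + 14y4
  subject to:
    y1 + 4y3 + y4 >= 4
    y2 + 4y3 + y4 >= 3
    y1, y2, y3, y4 >= 0

Solving the primal: x* = (3.75, 0).
  primal value c^T x* = 15.
Solving the dual: y* = (0, 0, 1, 0).
  dual value b^T y* = 15.
Strong duality: c^T x* = b^T y*. Confirmed.

15


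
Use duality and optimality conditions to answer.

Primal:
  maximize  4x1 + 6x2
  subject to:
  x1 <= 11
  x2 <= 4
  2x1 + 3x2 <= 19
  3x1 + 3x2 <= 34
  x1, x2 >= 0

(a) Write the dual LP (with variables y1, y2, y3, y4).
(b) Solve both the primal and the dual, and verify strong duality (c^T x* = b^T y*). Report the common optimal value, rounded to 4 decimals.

The standard primal-dual pair for 'max c^T x s.t. A x <= b, x >= 0' is:
  Dual:  min b^T y  s.t.  A^T y >= c,  y >= 0.

So the dual LP is:
  minimize  11y1 + 4y2 + 19y3 + 34y4
  subject to:
    y1 + 2y3 + 3y4 >= 4
    y2 + 3y3 + 3y4 >= 6
    y1, y2, y3, y4 >= 0

Solving the primal: x* = (9.5, 0).
  primal value c^T x* = 38.
Solving the dual: y* = (0, 0, 2, 0).
  dual value b^T y* = 38.
Strong duality: c^T x* = b^T y*. Confirmed.

38


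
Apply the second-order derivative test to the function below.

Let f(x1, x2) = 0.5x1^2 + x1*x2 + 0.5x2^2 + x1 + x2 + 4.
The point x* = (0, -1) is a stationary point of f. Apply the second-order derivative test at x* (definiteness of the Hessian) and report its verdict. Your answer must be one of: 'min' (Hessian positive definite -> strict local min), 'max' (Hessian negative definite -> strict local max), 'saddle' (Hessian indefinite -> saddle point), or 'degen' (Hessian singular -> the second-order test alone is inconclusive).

Compute the Hessian H = grad^2 f:
  H = [[1, 1], [1, 1]]
Verify stationarity: grad f(x*) = H x* + g = (0, 0).
Eigenvalues of H: 0, 2.
H has a zero eigenvalue (singular; positive semidefinite but not definite), so H is neither positive definite, negative definite, nor indefinite. The second-order test alone is inconclusive -> degen.
(Indeed, f is constant along the null direction of H through x*, so x* is not a strict local extremum.)

degen


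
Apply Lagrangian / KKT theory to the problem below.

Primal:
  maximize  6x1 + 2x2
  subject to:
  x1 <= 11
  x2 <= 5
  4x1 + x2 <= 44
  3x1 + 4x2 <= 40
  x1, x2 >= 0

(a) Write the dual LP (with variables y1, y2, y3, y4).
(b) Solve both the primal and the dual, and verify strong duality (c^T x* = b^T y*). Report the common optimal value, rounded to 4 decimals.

The standard primal-dual pair for 'max c^T x s.t. A x <= b, x >= 0' is:
  Dual:  min b^T y  s.t.  A^T y >= c,  y >= 0.

So the dual LP is:
  minimize  11y1 + 5y2 + 44y3 + 40y4
  subject to:
    y1 + 4y3 + 3y4 >= 6
    y2 + y3 + 4y4 >= 2
    y1, y2, y3, y4 >= 0

Solving the primal: x* = (10.4615, 2.1538).
  primal value c^T x* = 67.0769.
Solving the dual: y* = (0, 0, 1.3846, 0.1538).
  dual value b^T y* = 67.0769.
Strong duality: c^T x* = b^T y*. Confirmed.

67.0769


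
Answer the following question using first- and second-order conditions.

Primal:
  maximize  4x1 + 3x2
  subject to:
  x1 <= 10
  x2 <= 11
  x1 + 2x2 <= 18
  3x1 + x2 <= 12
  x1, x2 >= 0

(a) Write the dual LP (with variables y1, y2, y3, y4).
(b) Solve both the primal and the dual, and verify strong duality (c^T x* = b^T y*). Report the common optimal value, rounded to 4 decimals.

The standard primal-dual pair for 'max c^T x s.t. A x <= b, x >= 0' is:
  Dual:  min b^T y  s.t.  A^T y >= c,  y >= 0.

So the dual LP is:
  minimize  10y1 + 11y2 + 18y3 + 12y4
  subject to:
    y1 + y3 + 3y4 >= 4
    y2 + 2y3 + y4 >= 3
    y1, y2, y3, y4 >= 0

Solving the primal: x* = (1.2, 8.4).
  primal value c^T x* = 30.
Solving the dual: y* = (0, 0, 1, 1).
  dual value b^T y* = 30.
Strong duality: c^T x* = b^T y*. Confirmed.

30


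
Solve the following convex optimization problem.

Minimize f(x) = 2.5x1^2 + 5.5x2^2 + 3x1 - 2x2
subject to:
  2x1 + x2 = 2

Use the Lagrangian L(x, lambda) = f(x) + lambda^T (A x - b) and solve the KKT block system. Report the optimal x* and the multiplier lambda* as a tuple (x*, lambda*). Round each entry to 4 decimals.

Form the Lagrangian:
  L(x, lambda) = (1/2) x^T Q x + c^T x + lambda^T (A x - b)
Stationarity (grad_x L = 0): Q x + c + A^T lambda = 0.
Primal feasibility: A x = b.

This gives the KKT block system:
  [ Q   A^T ] [ x     ]   [-c ]
  [ A    0  ] [ lambda ] = [ b ]

Solving the linear system:
  x*      = (0.7551, 0.4898)
  lambda* = (-3.3878)
  f(x*)   = 4.0306

x* = (0.7551, 0.4898), lambda* = (-3.3878)


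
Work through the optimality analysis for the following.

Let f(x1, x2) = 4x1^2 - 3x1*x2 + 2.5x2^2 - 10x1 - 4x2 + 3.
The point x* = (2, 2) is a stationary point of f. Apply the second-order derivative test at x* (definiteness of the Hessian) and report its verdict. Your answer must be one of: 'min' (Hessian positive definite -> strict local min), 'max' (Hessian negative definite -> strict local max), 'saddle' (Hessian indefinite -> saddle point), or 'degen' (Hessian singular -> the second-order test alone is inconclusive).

Compute the Hessian H = grad^2 f:
  H = [[8, -3], [-3, 5]]
Verify stationarity: grad f(x*) = H x* + g = (0, 0).
Eigenvalues of H: 3.1459, 9.8541.
Both eigenvalues > 0, so H is positive definite -> x* is a strict local min.

min


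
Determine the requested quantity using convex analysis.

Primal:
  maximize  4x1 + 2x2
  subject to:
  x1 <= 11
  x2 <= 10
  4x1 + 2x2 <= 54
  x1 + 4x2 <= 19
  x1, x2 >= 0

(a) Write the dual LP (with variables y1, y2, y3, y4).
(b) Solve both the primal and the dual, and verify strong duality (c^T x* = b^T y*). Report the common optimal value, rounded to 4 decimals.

The standard primal-dual pair for 'max c^T x s.t. A x <= b, x >= 0' is:
  Dual:  min b^T y  s.t.  A^T y >= c,  y >= 0.

So the dual LP is:
  minimize  11y1 + 10y2 + 54y3 + 19y4
  subject to:
    y1 + 4y3 + y4 >= 4
    y2 + 2y3 + 4y4 >= 2
    y1, y2, y3, y4 >= 0

Solving the primal: x* = (11, 2).
  primal value c^T x* = 48.
Solving the dual: y* = (3.5, 0, 0, 0.5).
  dual value b^T y* = 48.
Strong duality: c^T x* = b^T y*. Confirmed.

48


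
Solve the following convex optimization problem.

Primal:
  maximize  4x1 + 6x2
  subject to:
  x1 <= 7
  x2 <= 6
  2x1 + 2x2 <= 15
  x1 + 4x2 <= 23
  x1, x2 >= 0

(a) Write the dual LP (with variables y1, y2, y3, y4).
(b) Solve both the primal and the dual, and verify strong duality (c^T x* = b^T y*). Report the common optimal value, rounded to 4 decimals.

The standard primal-dual pair for 'max c^T x s.t. A x <= b, x >= 0' is:
  Dual:  min b^T y  s.t.  A^T y >= c,  y >= 0.

So the dual LP is:
  minimize  7y1 + 6y2 + 15y3 + 23y4
  subject to:
    y1 + 2y3 + y4 >= 4
    y2 + 2y3 + 4y4 >= 6
    y1, y2, y3, y4 >= 0

Solving the primal: x* = (2.3333, 5.1667).
  primal value c^T x* = 40.3333.
Solving the dual: y* = (0, 0, 1.6667, 0.6667).
  dual value b^T y* = 40.3333.
Strong duality: c^T x* = b^T y*. Confirmed.

40.3333


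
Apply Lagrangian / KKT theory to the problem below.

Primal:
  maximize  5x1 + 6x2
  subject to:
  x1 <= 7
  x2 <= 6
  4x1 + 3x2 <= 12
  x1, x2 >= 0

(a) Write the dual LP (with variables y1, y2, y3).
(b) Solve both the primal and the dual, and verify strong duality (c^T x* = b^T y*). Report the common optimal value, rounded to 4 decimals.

The standard primal-dual pair for 'max c^T x s.t. A x <= b, x >= 0' is:
  Dual:  min b^T y  s.t.  A^T y >= c,  y >= 0.

So the dual LP is:
  minimize  7y1 + 6y2 + 12y3
  subject to:
    y1 + 4y3 >= 5
    y2 + 3y3 >= 6
    y1, y2, y3 >= 0

Solving the primal: x* = (0, 4).
  primal value c^T x* = 24.
Solving the dual: y* = (0, 0, 2).
  dual value b^T y* = 24.
Strong duality: c^T x* = b^T y*. Confirmed.

24


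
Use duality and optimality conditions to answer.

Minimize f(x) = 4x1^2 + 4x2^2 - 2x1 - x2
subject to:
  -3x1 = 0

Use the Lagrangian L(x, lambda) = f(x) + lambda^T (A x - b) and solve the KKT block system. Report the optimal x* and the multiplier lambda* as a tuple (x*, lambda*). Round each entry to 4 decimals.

Form the Lagrangian:
  L(x, lambda) = (1/2) x^T Q x + c^T x + lambda^T (A x - b)
Stationarity (grad_x L = 0): Q x + c + A^T lambda = 0.
Primal feasibility: A x = b.

This gives the KKT block system:
  [ Q   A^T ] [ x     ]   [-c ]
  [ A    0  ] [ lambda ] = [ b ]

Solving the linear system:
  x*      = (0, 0.125)
  lambda* = (-0.6667)
  f(x*)   = -0.0625

x* = (0, 0.125), lambda* = (-0.6667)


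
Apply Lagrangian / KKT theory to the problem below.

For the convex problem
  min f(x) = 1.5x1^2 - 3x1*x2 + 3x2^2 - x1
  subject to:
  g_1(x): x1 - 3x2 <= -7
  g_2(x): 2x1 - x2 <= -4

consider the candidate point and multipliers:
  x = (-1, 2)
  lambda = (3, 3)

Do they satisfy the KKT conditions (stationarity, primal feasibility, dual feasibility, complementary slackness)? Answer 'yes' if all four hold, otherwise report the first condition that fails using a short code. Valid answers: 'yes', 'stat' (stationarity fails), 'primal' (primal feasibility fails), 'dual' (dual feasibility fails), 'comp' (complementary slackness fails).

Gradient of f: grad f(x) = Q x + c = (-10, 15)
Constraint values g_i(x) = a_i^T x - b_i:
  g_1((-1, 2)) = 0
  g_2((-1, 2)) = 0
Stationarity residual: grad f(x) + sum_i lambda_i a_i = (-1, 3)
  -> stationarity FAILS
Primal feasibility (all g_i <= 0): OK
Dual feasibility (all lambda_i >= 0): OK
Complementary slackness (lambda_i * g_i(x) = 0 for all i): OK

Verdict: the first failing condition is stationarity -> stat.

stat


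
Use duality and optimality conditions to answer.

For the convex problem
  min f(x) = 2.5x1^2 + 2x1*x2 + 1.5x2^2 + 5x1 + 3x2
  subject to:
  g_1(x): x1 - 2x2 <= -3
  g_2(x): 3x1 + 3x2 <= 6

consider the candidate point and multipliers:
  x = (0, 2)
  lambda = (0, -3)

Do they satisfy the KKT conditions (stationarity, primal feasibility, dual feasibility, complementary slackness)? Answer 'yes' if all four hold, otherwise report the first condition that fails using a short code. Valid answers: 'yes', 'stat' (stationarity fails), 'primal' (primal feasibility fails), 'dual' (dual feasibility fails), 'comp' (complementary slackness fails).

Gradient of f: grad f(x) = Q x + c = (9, 9)
Constraint values g_i(x) = a_i^T x - b_i:
  g_1((0, 2)) = -1
  g_2((0, 2)) = 0
Stationarity residual: grad f(x) + sum_i lambda_i a_i = (0, 0)
  -> stationarity OK
Primal feasibility (all g_i <= 0): OK
Dual feasibility (all lambda_i >= 0): FAILS
Complementary slackness (lambda_i * g_i(x) = 0 for all i): OK

Verdict: the first failing condition is dual_feasibility -> dual.

dual


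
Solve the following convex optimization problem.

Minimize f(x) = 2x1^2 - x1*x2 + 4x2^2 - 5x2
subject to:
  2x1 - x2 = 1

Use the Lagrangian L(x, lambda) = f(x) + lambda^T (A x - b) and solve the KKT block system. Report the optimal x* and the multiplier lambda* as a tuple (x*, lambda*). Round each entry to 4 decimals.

Form the Lagrangian:
  L(x, lambda) = (1/2) x^T Q x + c^T x + lambda^T (A x - b)
Stationarity (grad_x L = 0): Q x + c + A^T lambda = 0.
Primal feasibility: A x = b.

This gives the KKT block system:
  [ Q   A^T ] [ x     ]   [-c ]
  [ A    0  ] [ lambda ] = [ b ]

Solving the linear system:
  x*      = (0.7812, 0.5625)
  lambda* = (-1.2812)
  f(x*)   = -0.7656

x* = (0.7812, 0.5625), lambda* = (-1.2812)


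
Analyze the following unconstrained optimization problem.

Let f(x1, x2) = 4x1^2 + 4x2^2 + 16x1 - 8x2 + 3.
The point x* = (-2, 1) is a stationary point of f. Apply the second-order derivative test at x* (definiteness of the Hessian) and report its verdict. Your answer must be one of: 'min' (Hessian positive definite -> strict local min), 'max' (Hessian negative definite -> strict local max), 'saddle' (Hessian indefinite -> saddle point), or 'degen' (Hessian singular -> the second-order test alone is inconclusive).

Compute the Hessian H = grad^2 f:
  H = [[8, 0], [0, 8]]
Verify stationarity: grad f(x*) = H x* + g = (0, 0).
Eigenvalues of H: 8, 8.
Both eigenvalues > 0, so H is positive definite -> x* is a strict local min.

min


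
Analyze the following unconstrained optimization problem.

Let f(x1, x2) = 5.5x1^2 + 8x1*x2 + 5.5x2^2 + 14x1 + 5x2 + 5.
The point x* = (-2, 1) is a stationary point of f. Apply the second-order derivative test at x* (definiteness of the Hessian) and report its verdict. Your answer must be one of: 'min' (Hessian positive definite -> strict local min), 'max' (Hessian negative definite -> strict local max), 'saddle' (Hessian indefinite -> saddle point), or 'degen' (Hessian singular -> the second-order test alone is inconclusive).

Compute the Hessian H = grad^2 f:
  H = [[11, 8], [8, 11]]
Verify stationarity: grad f(x*) = H x* + g = (0, 0).
Eigenvalues of H: 3, 19.
Both eigenvalues > 0, so H is positive definite -> x* is a strict local min.

min


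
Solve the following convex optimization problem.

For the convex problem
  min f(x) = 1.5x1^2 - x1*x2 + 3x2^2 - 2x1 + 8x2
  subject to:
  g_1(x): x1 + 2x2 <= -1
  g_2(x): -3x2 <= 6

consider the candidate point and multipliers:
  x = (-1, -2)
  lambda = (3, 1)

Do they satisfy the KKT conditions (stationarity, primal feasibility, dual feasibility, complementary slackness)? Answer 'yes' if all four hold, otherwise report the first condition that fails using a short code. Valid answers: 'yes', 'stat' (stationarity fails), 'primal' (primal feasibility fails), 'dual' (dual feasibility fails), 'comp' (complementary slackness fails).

Gradient of f: grad f(x) = Q x + c = (-3, -3)
Constraint values g_i(x) = a_i^T x - b_i:
  g_1((-1, -2)) = -4
  g_2((-1, -2)) = 0
Stationarity residual: grad f(x) + sum_i lambda_i a_i = (0, 0)
  -> stationarity OK
Primal feasibility (all g_i <= 0): OK
Dual feasibility (all lambda_i >= 0): OK
Complementary slackness (lambda_i * g_i(x) = 0 for all i): FAILS

Verdict: the first failing condition is complementary_slackness -> comp.

comp


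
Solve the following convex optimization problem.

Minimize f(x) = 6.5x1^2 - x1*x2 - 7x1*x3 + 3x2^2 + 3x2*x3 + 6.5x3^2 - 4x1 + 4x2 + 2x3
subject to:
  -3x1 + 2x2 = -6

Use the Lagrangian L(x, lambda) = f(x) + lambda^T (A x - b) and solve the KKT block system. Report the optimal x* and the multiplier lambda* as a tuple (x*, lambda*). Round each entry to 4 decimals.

Form the Lagrangian:
  L(x, lambda) = (1/2) x^T Q x + c^T x + lambda^T (A x - b)
Stationarity (grad_x L = 0): Q x + c + A^T lambda = 0.
Primal feasibility: A x = b.

This gives the KKT block system:
  [ Q   A^T ] [ x     ]   [-c ]
  [ A    0  ] [ lambda ] = [ b ]

Solving the linear system:
  x*      = (1.0142, -1.4787, 0.7335)
  lambda* = (1.8429)
  f(x*)   = 1.2765

x* = (1.0142, -1.4787, 0.7335), lambda* = (1.8429)


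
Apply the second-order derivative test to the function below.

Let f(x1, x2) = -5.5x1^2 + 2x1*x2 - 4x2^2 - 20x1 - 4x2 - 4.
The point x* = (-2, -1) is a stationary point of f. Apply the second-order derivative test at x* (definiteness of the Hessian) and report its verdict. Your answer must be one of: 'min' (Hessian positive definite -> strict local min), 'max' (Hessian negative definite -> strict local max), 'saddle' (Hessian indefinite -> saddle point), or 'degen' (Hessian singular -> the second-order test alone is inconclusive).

Compute the Hessian H = grad^2 f:
  H = [[-11, 2], [2, -8]]
Verify stationarity: grad f(x*) = H x* + g = (0, 0).
Eigenvalues of H: -12, -7.
Both eigenvalues < 0, so H is negative definite -> x* is a strict local max.

max
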